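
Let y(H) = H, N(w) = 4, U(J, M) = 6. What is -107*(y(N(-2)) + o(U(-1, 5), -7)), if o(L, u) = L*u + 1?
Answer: 3959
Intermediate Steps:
o(L, u) = 1 + L*u
-107*(y(N(-2)) + o(U(-1, 5), -7)) = -107*(4 + (1 + 6*(-7))) = -107*(4 + (1 - 42)) = -107*(4 - 41) = -107*(-37) = 3959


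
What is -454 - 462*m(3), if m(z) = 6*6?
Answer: -17086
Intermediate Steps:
m(z) = 36
-454 - 462*m(3) = -454 - 462*36 = -454 - 16632 = -17086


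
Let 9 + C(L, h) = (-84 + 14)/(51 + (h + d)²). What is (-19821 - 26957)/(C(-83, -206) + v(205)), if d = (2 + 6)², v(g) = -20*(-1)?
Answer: -189123454/44459 ≈ -4253.9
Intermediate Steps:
v(g) = 20
d = 64 (d = 8² = 64)
C(L, h) = -9 - 70/(51 + (64 + h)²) (C(L, h) = -9 + (-84 + 14)/(51 + (h + 64)²) = -9 - 70/(51 + (64 + h)²))
(-19821 - 26957)/(C(-83, -206) + v(205)) = (-19821 - 26957)/((-529 - 9*(64 - 206)²)/(51 + (64 - 206)²) + 20) = -46778/((-529 - 9*(-142)²)/(51 + (-142)²) + 20) = -46778/((-529 - 9*20164)/(51 + 20164) + 20) = -46778/((-529 - 181476)/20215 + 20) = -46778/((1/20215)*(-182005) + 20) = -46778/(-36401/4043 + 20) = -46778/44459/4043 = -46778*4043/44459 = -189123454/44459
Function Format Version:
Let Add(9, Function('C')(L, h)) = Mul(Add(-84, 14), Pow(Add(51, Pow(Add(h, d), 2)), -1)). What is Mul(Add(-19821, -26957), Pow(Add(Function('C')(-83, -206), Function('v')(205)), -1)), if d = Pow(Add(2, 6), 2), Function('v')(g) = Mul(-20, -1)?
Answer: Rational(-189123454, 44459) ≈ -4253.9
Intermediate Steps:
Function('v')(g) = 20
d = 64 (d = Pow(8, 2) = 64)
Function('C')(L, h) = Add(-9, Mul(-70, Pow(Add(51, Pow(Add(64, h), 2)), -1))) (Function('C')(L, h) = Add(-9, Mul(Add(-84, 14), Pow(Add(51, Pow(Add(h, 64), 2)), -1))) = Add(-9, Mul(-70, Pow(Add(51, Pow(Add(64, h), 2)), -1))))
Mul(Add(-19821, -26957), Pow(Add(Function('C')(-83, -206), Function('v')(205)), -1)) = Mul(Add(-19821, -26957), Pow(Add(Mul(Pow(Add(51, Pow(Add(64, -206), 2)), -1), Add(-529, Mul(-9, Pow(Add(64, -206), 2)))), 20), -1)) = Mul(-46778, Pow(Add(Mul(Pow(Add(51, Pow(-142, 2)), -1), Add(-529, Mul(-9, Pow(-142, 2)))), 20), -1)) = Mul(-46778, Pow(Add(Mul(Pow(Add(51, 20164), -1), Add(-529, Mul(-9, 20164))), 20), -1)) = Mul(-46778, Pow(Add(Mul(Pow(20215, -1), Add(-529, -181476)), 20), -1)) = Mul(-46778, Pow(Add(Mul(Rational(1, 20215), -182005), 20), -1)) = Mul(-46778, Pow(Add(Rational(-36401, 4043), 20), -1)) = Mul(-46778, Pow(Rational(44459, 4043), -1)) = Mul(-46778, Rational(4043, 44459)) = Rational(-189123454, 44459)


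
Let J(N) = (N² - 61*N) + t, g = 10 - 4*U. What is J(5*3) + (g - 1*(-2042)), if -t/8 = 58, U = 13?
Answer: 846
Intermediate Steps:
t = -464 (t = -8*58 = -464)
g = -42 (g = 10 - 4*13 = 10 - 52 = -42)
J(N) = -464 + N² - 61*N (J(N) = (N² - 61*N) - 464 = -464 + N² - 61*N)
J(5*3) + (g - 1*(-2042)) = (-464 + (5*3)² - 305*3) + (-42 - 1*(-2042)) = (-464 + 15² - 61*15) + (-42 + 2042) = (-464 + 225 - 915) + 2000 = -1154 + 2000 = 846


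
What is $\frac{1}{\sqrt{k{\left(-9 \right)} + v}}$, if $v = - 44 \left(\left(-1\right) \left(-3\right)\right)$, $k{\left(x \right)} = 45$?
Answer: $- \frac{i \sqrt{87}}{87} \approx - 0.10721 i$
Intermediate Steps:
$v = -132$ ($v = \left(-44\right) 3 = -132$)
$\frac{1}{\sqrt{k{\left(-9 \right)} + v}} = \frac{1}{\sqrt{45 - 132}} = \frac{1}{\sqrt{-87}} = \frac{1}{i \sqrt{87}} = - \frac{i \sqrt{87}}{87}$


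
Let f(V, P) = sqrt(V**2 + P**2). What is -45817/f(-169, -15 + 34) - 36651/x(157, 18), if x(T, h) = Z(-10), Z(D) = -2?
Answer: 36651/2 - 45817*sqrt(28922)/28922 ≈ 18056.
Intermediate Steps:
x(T, h) = -2
f(V, P) = sqrt(P**2 + V**2)
-45817/f(-169, -15 + 34) - 36651/x(157, 18) = -45817/sqrt((-15 + 34)**2 + (-169)**2) - 36651/(-2) = -45817/sqrt(19**2 + 28561) - 36651*(-1/2) = -45817/sqrt(361 + 28561) + 36651/2 = -45817*sqrt(28922)/28922 + 36651/2 = 36651/2 - 45817*sqrt(28922)/28922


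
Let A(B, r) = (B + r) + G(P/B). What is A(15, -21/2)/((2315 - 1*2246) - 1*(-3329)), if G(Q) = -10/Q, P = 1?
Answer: -291/6796 ≈ -0.042819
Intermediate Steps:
A(B, r) = r - 9*B (A(B, r) = (B + r) - 10*B = r - 9*B)
A(15, -21/2)/((2315 - 1*2246) - 1*(-3329)) = (-21/2 - 9*15)/((2315 - 1*2246) - 1*(-3329)) = (-21*½ - 135)/((2315 - 2246) + 3329) = (-21/2 - 135)/(69 + 3329) = -291/2/3398 = -291/2*1/3398 = -291/6796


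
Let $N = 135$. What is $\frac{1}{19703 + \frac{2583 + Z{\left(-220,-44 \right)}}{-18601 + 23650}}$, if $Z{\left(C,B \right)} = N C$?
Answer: $\frac{561}{11050370} \approx 5.0768 \cdot 10^{-5}$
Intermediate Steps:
$Z{\left(C,B \right)} = 135 C$
$\frac{1}{19703 + \frac{2583 + Z{\left(-220,-44 \right)}}{-18601 + 23650}} = \frac{1}{19703 + \frac{2583 + 135 \left(-220\right)}{-18601 + 23650}} = \frac{1}{19703 + \frac{2583 - 29700}{5049}} = \frac{1}{19703 - \frac{3013}{561}} = \frac{1}{\frac{11050370}{561}} = \frac{561}{11050370}$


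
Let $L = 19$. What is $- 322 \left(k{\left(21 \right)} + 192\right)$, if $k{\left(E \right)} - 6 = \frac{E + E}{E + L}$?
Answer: $- \frac{640941}{10} \approx -64094.0$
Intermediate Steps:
$k{\left(E \right)} = 6 + \frac{2 E}{19 + E}$ ($k{\left(E \right)} = 6 + \frac{E + E}{E + 19} = 6 + \frac{2 E}{19 + E}$)
$- 322 \left(k{\left(21 \right)} + 192\right) = - 322 \left(\frac{2 \left(57 + 4 \cdot 21\right)}{19 + 21} + 192\right) = - 322 \left(\frac{2 \left(57 + 84\right)}{40} + 192\right) = - 322 \left(2 \cdot \frac{1}{40} \cdot 141 + 192\right) = - 322 \left(\frac{141}{20} + 192\right) = \left(-322\right) \frac{3981}{20} = - \frac{640941}{10}$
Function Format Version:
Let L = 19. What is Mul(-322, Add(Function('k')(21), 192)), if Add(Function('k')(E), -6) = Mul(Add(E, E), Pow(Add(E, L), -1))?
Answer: Rational(-640941, 10) ≈ -64094.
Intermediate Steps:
Function('k')(E) = Add(6, Mul(2, E, Pow(Add(19, E), -1))) (Function('k')(E) = Add(6, Mul(Add(E, E), Pow(Add(E, 19), -1))) = Add(6, Mul(Mul(2, E), Pow(Add(19, E), -1))) = Add(6, Mul(2, E, Pow(Add(19, E), -1))))
Mul(-322, Add(Function('k')(21), 192)) = Mul(-322, Add(Mul(2, Pow(Add(19, 21), -1), Add(57, Mul(4, 21))), 192)) = Mul(-322, Add(Mul(2, Pow(40, -1), Add(57, 84)), 192)) = Mul(-322, Add(Mul(2, Rational(1, 40), 141), 192)) = Mul(-322, Add(Rational(141, 20), 192)) = Mul(-322, Rational(3981, 20)) = Rational(-640941, 10)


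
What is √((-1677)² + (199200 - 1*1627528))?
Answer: √1384001 ≈ 1176.4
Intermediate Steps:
√((-1677)² + (199200 - 1*1627528)) = √(2812329 + (199200 - 1627528)) = √(2812329 - 1428328) = √1384001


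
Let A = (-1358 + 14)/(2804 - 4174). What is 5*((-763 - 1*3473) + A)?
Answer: -2900988/137 ≈ -21175.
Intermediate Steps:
A = 672/685 (A = -1344/(-1370) = -1344*(-1/1370) = 672/685 ≈ 0.98102)
5*((-763 - 1*3473) + A) = 5*((-763 - 1*3473) + 672/685) = 5*((-763 - 3473) + 672/685) = 5*(-4236 + 672/685) = 5*(-2900988/685) = -2900988/137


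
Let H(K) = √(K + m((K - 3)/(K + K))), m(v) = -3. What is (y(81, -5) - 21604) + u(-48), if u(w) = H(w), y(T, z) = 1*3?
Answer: -21601 + I*√51 ≈ -21601.0 + 7.1414*I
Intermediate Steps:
H(K) = √(-3 + K) (H(K) = √(K - 3) = √(-3 + K))
y(T, z) = 3
u(w) = √(-3 + w)
(y(81, -5) - 21604) + u(-48) = (3 - 21604) + √(-3 - 48) = -21601 + √(-51) = -21601 + I*√51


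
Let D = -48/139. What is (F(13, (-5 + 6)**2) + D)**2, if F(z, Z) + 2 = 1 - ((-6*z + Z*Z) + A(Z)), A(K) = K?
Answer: 107682129/19321 ≈ 5573.3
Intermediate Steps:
F(z, Z) = -1 - Z - Z**2 + 6*z (F(z, Z) = -2 + (1 - ((-6*z + Z*Z) + Z)) = -2 + (1 - ((-6*z + Z**2) + Z)) = -2 + (1 - ((Z**2 - 6*z) + Z)) = -2 + (1 - (Z + Z**2 - 6*z)) = -2 + (1 + (-Z - Z**2 + 6*z)) = -2 + (1 - Z - Z**2 + 6*z) = -1 - Z - Z**2 + 6*z)
D = -48/139 (D = -48*1/139 = -48/139 ≈ -0.34532)
(F(13, (-5 + 6)**2) + D)**2 = ((-1 - (-5 + 6)**2 - ((-5 + 6)**2)**2 + 6*13) - 48/139)**2 = ((-1 - 1*1**2 - (1**2)**2 + 78) - 48/139)**2 = ((-1 - 1*1 - 1*1**2 + 78) - 48/139)**2 = ((-1 - 1 - 1*1 + 78) - 48/139)**2 = ((-1 - 1 - 1 + 78) - 48/139)**2 = (75 - 48/139)**2 = (10377/139)**2 = 107682129/19321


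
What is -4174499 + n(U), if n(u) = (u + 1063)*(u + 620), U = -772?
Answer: -4218731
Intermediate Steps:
n(u) = (620 + u)*(1063 + u) (n(u) = (1063 + u)*(620 + u) = (620 + u)*(1063 + u))
-4174499 + n(U) = -4174499 + (659060 + (-772)**2 + 1683*(-772)) = -4174499 + (659060 + 595984 - 1299276) = -4174499 - 44232 = -4218731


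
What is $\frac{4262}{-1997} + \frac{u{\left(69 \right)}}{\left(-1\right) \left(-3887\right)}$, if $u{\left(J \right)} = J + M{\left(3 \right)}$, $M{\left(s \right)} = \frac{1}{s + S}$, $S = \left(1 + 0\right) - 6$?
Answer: $- \frac{32859199}{15524678} \approx -2.1166$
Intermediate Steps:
$S = -5$ ($S = 1 - 6 = -5$)
$M{\left(s \right)} = \frac{1}{-5 + s}$ ($M{\left(s \right)} = \frac{1}{s - 5} = \frac{1}{-5 + s}$)
$u{\left(J \right)} = - \frac{1}{2} + J$ ($u{\left(J \right)} = J + \frac{1}{-5 + 3} = J + \frac{1}{-2} = J - \frac{1}{2} = - \frac{1}{2} + J$)
$\frac{4262}{-1997} + \frac{u{\left(69 \right)}}{\left(-1\right) \left(-3887\right)} = \frac{4262}{-1997} + \frac{- \frac{1}{2} + 69}{\left(-1\right) \left(-3887\right)} = 4262 \left(- \frac{1}{1997}\right) + \frac{137}{2 \cdot 3887} = - \frac{4262}{1997} + \frac{137}{2} \cdot \frac{1}{3887} = - \frac{4262}{1997} + \frac{137}{7774} = - \frac{32859199}{15524678}$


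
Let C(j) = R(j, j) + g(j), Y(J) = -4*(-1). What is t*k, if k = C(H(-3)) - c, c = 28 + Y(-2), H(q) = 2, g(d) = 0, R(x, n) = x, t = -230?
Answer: 6900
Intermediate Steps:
Y(J) = 4
c = 32 (c = 28 + 4 = 32)
C(j) = j (C(j) = j + 0 = j)
k = -30 (k = 2 - 1*32 = 2 - 32 = -30)
t*k = -230*(-30) = 6900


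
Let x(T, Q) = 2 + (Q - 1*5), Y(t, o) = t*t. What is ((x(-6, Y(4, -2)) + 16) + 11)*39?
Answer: 1560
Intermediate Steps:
Y(t, o) = t²
x(T, Q) = -3 + Q (x(T, Q) = 2 + (Q - 5) = 2 + (-5 + Q) = -3 + Q)
((x(-6, Y(4, -2)) + 16) + 11)*39 = (((-3 + 4²) + 16) + 11)*39 = (((-3 + 16) + 16) + 11)*39 = ((13 + 16) + 11)*39 = (29 + 11)*39 = 40*39 = 1560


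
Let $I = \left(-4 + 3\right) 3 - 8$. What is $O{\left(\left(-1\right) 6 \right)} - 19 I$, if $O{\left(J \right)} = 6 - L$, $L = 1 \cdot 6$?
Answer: $209$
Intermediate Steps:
$L = 6$
$I = -11$ ($I = \left(-1\right) 3 - 8 = -3 - 8 = -11$)
$O{\left(J \right)} = 0$ ($O{\left(J \right)} = 6 - 6 = 0$)
$O{\left(\left(-1\right) 6 \right)} - 19 I = 0 - -209 = 0 + 209 = 209$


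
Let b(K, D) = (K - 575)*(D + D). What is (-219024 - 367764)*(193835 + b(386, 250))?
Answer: -58288585980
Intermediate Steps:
b(K, D) = 2*D*(-575 + K) (b(K, D) = (-575 + K)*(2*D) = 2*D*(-575 + K))
(-219024 - 367764)*(193835 + b(386, 250)) = (-219024 - 367764)*(193835 + 2*250*(-575 + 386)) = -586788*(193835 + 2*250*(-189)) = -586788*(193835 - 94500) = -586788*99335 = -58288585980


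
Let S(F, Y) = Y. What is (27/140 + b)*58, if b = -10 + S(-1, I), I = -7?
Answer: -68237/70 ≈ -974.81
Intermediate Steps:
b = -17 (b = -10 - 7 = -17)
(27/140 + b)*58 = (27/140 - 17)*58 = -2353/140*58 = -68237/70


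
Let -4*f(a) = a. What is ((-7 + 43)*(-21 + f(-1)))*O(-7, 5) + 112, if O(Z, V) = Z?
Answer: 5341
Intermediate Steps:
f(a) = -a/4
((-7 + 43)*(-21 + f(-1)))*O(-7, 5) + 112 = ((-7 + 43)*(-21 - ¼*(-1)))*(-7) + 112 = (36*(-21 + ¼))*(-7) + 112 = (36*(-83/4))*(-7) + 112 = -747*(-7) + 112 = 5229 + 112 = 5341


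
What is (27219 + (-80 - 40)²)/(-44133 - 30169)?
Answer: -41619/74302 ≈ -0.56013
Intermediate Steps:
(27219 + (-80 - 40)²)/(-44133 - 30169) = (27219 + (-120)²)/(-74302) = (27219 + 14400)*(-1/74302) = 41619*(-1/74302) = -41619/74302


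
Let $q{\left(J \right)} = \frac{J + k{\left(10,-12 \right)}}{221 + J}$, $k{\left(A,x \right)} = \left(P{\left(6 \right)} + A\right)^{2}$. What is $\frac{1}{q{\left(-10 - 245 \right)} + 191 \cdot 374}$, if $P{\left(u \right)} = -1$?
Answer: $\frac{17}{1214465} \approx 1.3998 \cdot 10^{-5}$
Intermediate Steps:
$k{\left(A,x \right)} = \left(-1 + A\right)^{2}$
$q{\left(J \right)} = \frac{81 + J}{221 + J}$ ($q{\left(J \right)} = \frac{J + \left(-1 + 10\right)^{2}}{221 + J} = \frac{J + 9^{2}}{221 + J} = \frac{J + 81}{221 + J} = \frac{81 + J}{221 + J}$)
$\frac{1}{q{\left(-10 - 245 \right)} + 191 \cdot 374} = \frac{1}{\frac{81 - 255}{221 - 255} + 191 \cdot 374} = \frac{1}{\frac{81 - 255}{221 - 255} + 71434} = \frac{1}{\frac{1}{-34} \left(-174\right) + 71434} = \frac{1}{\left(- \frac{1}{34}\right) \left(-174\right) + 71434} = \frac{1}{\frac{87}{17} + 71434} = \frac{1}{\frac{1214465}{17}} = \frac{17}{1214465}$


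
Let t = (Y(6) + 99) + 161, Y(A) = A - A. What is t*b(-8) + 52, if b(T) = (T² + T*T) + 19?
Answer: 38272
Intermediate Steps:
Y(A) = 0
b(T) = 19 + 2*T² (b(T) = (T² + T²) + 19 = 2*T² + 19 = 19 + 2*T²)
t = 260 (t = (0 + 99) + 161 = 99 + 161 = 260)
t*b(-8) + 52 = 260*(19 + 2*(-8)²) + 52 = 260*(19 + 2*64) + 52 = 260*(19 + 128) + 52 = 260*147 + 52 = 38220 + 52 = 38272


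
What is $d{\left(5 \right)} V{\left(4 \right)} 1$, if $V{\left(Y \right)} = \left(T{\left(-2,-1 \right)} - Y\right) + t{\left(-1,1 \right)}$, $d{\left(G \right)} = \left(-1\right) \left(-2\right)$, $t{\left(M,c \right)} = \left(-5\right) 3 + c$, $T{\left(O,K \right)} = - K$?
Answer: $-34$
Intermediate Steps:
$t{\left(M,c \right)} = -15 + c$
$d{\left(G \right)} = 2$
$V{\left(Y \right)} = -13 - Y$ ($V{\left(Y \right)} = \left(\left(-1\right) \left(-1\right) - Y\right) + \left(-15 + 1\right) = \left(1 - Y\right) - 14 = -13 - Y$)
$d{\left(5 \right)} V{\left(4 \right)} 1 = 2 \left(-13 - 4\right) 1 = 2 \left(-17\right) 1 = \left(-34\right) 1 = -34$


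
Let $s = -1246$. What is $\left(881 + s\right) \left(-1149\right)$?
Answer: $419385$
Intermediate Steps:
$\left(881 + s\right) \left(-1149\right) = \left(881 - 1246\right) \left(-1149\right) = \left(-365\right) \left(-1149\right) = 419385$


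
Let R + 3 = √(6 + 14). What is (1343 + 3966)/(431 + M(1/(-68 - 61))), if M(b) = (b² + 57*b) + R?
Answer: 157147260636681/12654407405599 - 1470183575229*√5/25308814811198 ≈ 12.288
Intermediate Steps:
R = -3 + 2*√5 (R = -3 + √(6 + 14) = -3 + √20 = -3 + 2*√5 ≈ 1.4721)
M(b) = -3 + b² + 2*√5 + 57*b (M(b) = (b² + 57*b) + (-3 + 2*√5) = -3 + b² + 2*√5 + 57*b)
(1343 + 3966)/(431 + M(1/(-68 - 61))) = (1343 + 3966)/(431 + (-3 + (1/(-68 - 61))² + 2*√5 + 57/(-68 - 61))) = 5309/(431 + (-3 + (1/(-129))² + 2*√5 + 57/(-129))) = 5309/(431 + (-3 + (-1/129)² + 2*√5 + 57*(-1/129))) = 5309/(431 + (-3 + 1/16641 + 2*√5 - 19/43)) = 5309/(431 + (-57275/16641 + 2*√5)) = 5309/(7114996/16641 + 2*√5)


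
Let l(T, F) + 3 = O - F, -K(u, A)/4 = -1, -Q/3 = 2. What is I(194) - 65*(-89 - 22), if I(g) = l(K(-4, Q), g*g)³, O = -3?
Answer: -53335708806073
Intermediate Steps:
Q = -6 (Q = -3*2 = -6)
K(u, A) = 4 (K(u, A) = -4*(-1) = 4)
l(T, F) = -6 - F (l(T, F) = -3 + (-3 - F) = -6 - F)
I(g) = (-6 - g²)³ (I(g) = (-6 - g*g)³ = (-6 - g²)³)
I(194) - 65*(-89 - 22) = -(6 + 194²)³ - 65*(-89 - 22) = -(6 + 37636)³ - 65*(-111) = -1*37642³ - 1*(-7215) = -1*53335708813288 + 7215 = -53335708813288 + 7215 = -53335708806073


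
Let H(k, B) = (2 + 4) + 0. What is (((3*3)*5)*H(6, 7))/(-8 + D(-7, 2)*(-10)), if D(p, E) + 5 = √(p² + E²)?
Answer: -2835/884 - 675*√53/884 ≈ -8.7659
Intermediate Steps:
D(p, E) = -5 + √(E² + p²) (D(p, E) = -5 + √(p² + E²) = -5 + √(E² + p²))
H(k, B) = 6 (H(k, B) = 6 + 0 = 6)
(((3*3)*5)*H(6, 7))/(-8 + D(-7, 2)*(-10)) = (((3*3)*5)*6)/(-8 + (-5 + √(2² + (-7)²))*(-10)) = ((9*5)*6)/(-8 + (-5 + √(4 + 49))*(-10)) = (45*6)/(-8 + (-5 + √53)*(-10)) = 270/(-8 + (50 - 10*√53)) = 270/(42 - 10*√53)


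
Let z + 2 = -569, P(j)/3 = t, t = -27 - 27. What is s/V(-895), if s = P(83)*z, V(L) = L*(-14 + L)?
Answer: 10278/90395 ≈ 0.11370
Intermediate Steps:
t = -54
P(j) = -162 (P(j) = 3*(-54) = -162)
z = -571 (z = -2 - 569 = -571)
s = 92502 (s = -162*(-571) = 92502)
s/V(-895) = 92502/((-895*(-14 - 895))) = 92502/((-895*(-909))) = 92502/813555 = 92502*(1/813555) = 10278/90395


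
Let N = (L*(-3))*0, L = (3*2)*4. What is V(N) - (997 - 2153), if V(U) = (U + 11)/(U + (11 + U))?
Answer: 1157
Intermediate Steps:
L = 24 (L = 6*4 = 24)
N = 0 (N = (24*(-3))*0 = -72*0 = 0)
V(U) = (11 + U)/(11 + 2*U)
V(N) - (997 - 2153) = (11 + 0)/(11 + 2*0) - (997 - 2153) = 11/(11 + 0) - 1*(-1156) = 11/11 + 1156 = (1/11)*11 + 1156 = 1 + 1156 = 1157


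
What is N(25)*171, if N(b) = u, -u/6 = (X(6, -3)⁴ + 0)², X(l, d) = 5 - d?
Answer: -17213423616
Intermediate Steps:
u = -100663296 (u = -6*((5 - 1*(-3))⁴ + 0)² = -6*((5 + 3)⁴ + 0)² = -6*(8⁴ + 0)² = -6*(4096 + 0)² = -6*4096² = -6*16777216 = -100663296)
N(b) = -100663296
N(25)*171 = -100663296*171 = -17213423616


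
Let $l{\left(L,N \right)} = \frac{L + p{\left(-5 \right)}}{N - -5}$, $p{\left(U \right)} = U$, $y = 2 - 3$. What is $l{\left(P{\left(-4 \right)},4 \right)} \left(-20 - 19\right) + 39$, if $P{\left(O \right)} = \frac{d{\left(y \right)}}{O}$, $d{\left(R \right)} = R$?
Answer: $\frac{715}{12} \approx 59.583$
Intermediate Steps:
$y = -1$ ($y = 2 - 3 = -1$)
$P{\left(O \right)} = - \frac{1}{O}$
$l{\left(L,N \right)} = \frac{-5 + L}{5 + N}$ ($l{\left(L,N \right)} = \frac{L - 5}{N - -5} = \frac{-5 + L}{N + 5} = \frac{-5 + L}{5 + N}$)
$l{\left(P{\left(-4 \right)},4 \right)} \left(-20 - 19\right) + 39 = \frac{-5 - \frac{1}{-4}}{5 + 4} \left(-20 - 19\right) + 39 = \frac{-5 - - \frac{1}{4}}{9} \left(-39\right) + 39 = \frac{-5 + \frac{1}{4}}{9} \left(-39\right) + 39 = \frac{1}{9} \left(- \frac{19}{4}\right) \left(-39\right) + 39 = \left(- \frac{19}{36}\right) \left(-39\right) + 39 = \frac{247}{12} + 39 = \frac{715}{12}$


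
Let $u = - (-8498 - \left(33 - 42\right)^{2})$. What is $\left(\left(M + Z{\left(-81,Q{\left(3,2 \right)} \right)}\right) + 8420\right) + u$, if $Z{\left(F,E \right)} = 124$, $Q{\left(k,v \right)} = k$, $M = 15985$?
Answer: $33108$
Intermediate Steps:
$u = 8579$ ($u = - (-8498 - \left(-9\right)^{2}) = - (-8498 - 81) = \left(-1\right) \left(-8579\right) = 8579$)
$\left(\left(M + Z{\left(-81,Q{\left(3,2 \right)} \right)}\right) + 8420\right) + u = \left(\left(15985 + 124\right) + 8420\right) + 8579 = \left(16109 + 8420\right) + 8579 = 24529 + 8579 = 33108$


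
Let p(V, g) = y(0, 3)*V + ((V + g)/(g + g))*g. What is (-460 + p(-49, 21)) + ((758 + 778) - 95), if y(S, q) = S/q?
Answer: 967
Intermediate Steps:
p(V, g) = V/2 + g/2 (p(V, g) = (0/3)*V + ((V + g)/(g + g))*g = (0*(⅓))*V + ((V + g)/((2*g)))*g = 0*V + ((V + g)*(1/(2*g)))*g = 0 + ((V + g)/(2*g))*g = 0 + (V/2 + g/2) = V/2 + g/2)
(-460 + p(-49, 21)) + ((758 + 778) - 95) = (-460 + ((½)*(-49) + (½)*21)) + ((758 + 778) - 95) = (-460 + (-49/2 + 21/2)) + (1536 - 95) = (-460 - 14) + 1441 = -474 + 1441 = 967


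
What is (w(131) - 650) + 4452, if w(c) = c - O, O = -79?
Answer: 4012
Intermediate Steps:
w(c) = 79 + c (w(c) = c - 1*(-79) = c + 79 = 79 + c)
(w(131) - 650) + 4452 = ((79 + 131) - 650) + 4452 = (210 - 650) + 4452 = -440 + 4452 = 4012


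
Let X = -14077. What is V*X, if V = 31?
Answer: -436387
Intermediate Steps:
V*X = 31*(-14077) = -436387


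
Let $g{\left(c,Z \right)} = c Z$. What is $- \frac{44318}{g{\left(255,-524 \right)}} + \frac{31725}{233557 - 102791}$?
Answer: $\frac{1254297761}{2184119115} \approx 0.57428$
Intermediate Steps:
$g{\left(c,Z \right)} = Z c$
$- \frac{44318}{g{\left(255,-524 \right)}} + \frac{31725}{233557 - 102791} = - \frac{44318}{\left(-524\right) 255} + \frac{31725}{233557 - 102791} = - \frac{44318}{-133620} + \frac{31725}{130766} = \left(-44318\right) \left(- \frac{1}{133620}\right) + 31725 \cdot \frac{1}{130766} = \frac{22159}{66810} + \frac{31725}{130766} = \frac{1254297761}{2184119115}$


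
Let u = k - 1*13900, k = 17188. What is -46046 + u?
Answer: -42758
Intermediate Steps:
u = 3288 (u = 17188 - 1*13900 = 17188 - 13900 = 3288)
-46046 + u = -46046 + 3288 = -42758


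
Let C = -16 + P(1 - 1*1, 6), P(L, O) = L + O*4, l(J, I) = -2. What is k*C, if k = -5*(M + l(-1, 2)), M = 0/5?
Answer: 80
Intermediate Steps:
M = 0 (M = 0*(⅕) = 0)
P(L, O) = L + 4*O
k = 10 (k = -5*(0 - 2) = -5*(-2) = 10)
C = 8 (C = -16 + ((1 - 1*1) + 4*6) = -16 + ((1 - 1) + 24) = -16 + (0 + 24) = -16 + 24 = 8)
k*C = 10*8 = 80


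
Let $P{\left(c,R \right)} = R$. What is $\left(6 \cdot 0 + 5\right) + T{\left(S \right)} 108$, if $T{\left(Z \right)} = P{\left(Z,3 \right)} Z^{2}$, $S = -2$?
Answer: $1301$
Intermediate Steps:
$T{\left(Z \right)} = 3 Z^{2}$
$\left(6 \cdot 0 + 5\right) + T{\left(S \right)} 108 = \left(6 \cdot 0 + 5\right) + 3 \left(-2\right)^{2} \cdot 108 = \left(0 + 5\right) + 3 \cdot 4 \cdot 108 = 5 + 12 \cdot 108 = 5 + 1296 = 1301$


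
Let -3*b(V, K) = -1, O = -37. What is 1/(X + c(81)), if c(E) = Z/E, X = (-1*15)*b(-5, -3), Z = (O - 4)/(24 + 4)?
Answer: -2268/11381 ≈ -0.19928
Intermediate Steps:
b(V, K) = ⅓ (b(V, K) = -⅓*(-1) = ⅓)
Z = -41/28 (Z = (-37 - 4)/(24 + 4) = -41/28 ≈ -1.4643)
X = -5 (X = -1*15*(⅓) = -15*⅓ = -5)
c(E) = -41/(28*E)
1/(X + c(81)) = 1/(-5 - 41/28/81) = 1/(-5 - 41/28*1/81) = 1/(-5 - 41/2268) = 1/(-11381/2268) = -2268/11381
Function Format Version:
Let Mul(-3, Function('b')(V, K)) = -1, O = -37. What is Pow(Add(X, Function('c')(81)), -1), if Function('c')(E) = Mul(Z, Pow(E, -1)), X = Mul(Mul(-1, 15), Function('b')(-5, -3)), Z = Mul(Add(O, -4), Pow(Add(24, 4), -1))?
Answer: Rational(-2268, 11381) ≈ -0.19928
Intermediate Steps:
Function('b')(V, K) = Rational(1, 3) (Function('b')(V, K) = Mul(Rational(-1, 3), -1) = Rational(1, 3))
Z = Rational(-41, 28) (Z = Mul(Add(-37, -4), Pow(Add(24, 4), -1)) = Mul(-41, Pow(28, -1)) = Mul(-41, Rational(1, 28)) = Rational(-41, 28) ≈ -1.4643)
X = -5 (X = Mul(Mul(-1, 15), Rational(1, 3)) = Mul(-15, Rational(1, 3)) = -5)
Function('c')(E) = Mul(Rational(-41, 28), Pow(E, -1))
Pow(Add(X, Function('c')(81)), -1) = Pow(Add(-5, Mul(Rational(-41, 28), Pow(81, -1))), -1) = Pow(Add(-5, Mul(Rational(-41, 28), Rational(1, 81))), -1) = Pow(Add(-5, Rational(-41, 2268)), -1) = Pow(Rational(-11381, 2268), -1) = Rational(-2268, 11381)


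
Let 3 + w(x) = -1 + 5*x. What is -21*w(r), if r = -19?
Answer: 2079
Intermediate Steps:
w(x) = -4 + 5*x (w(x) = -3 + (-1 + 5*x) = -4 + 5*x)
-21*w(r) = -21*(-4 + 5*(-19)) = -21*(-4 - 95) = -21*(-99) = 2079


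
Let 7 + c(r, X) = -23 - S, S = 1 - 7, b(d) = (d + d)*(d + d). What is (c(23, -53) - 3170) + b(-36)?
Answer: 1990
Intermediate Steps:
b(d) = 4*d² (b(d) = (2*d)*(2*d) = 4*d²)
S = -6
c(r, X) = -24 (c(r, X) = -7 + (-23 - 1*(-6)) = -7 + (-23 + 6) = -7 - 17 = -24)
(c(23, -53) - 3170) + b(-36) = (-24 - 3170) + 4*(-36)² = -3194 + 4*1296 = -3194 + 5184 = 1990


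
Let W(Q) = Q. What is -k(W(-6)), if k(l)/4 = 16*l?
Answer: 384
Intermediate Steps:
k(l) = 64*l (k(l) = 4*(16*l) = 64*l)
-k(W(-6)) = -64*(-6) = -1*(-384) = 384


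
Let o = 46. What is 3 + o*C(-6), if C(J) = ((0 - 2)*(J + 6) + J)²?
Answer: 1659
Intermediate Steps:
C(J) = (-12 - J)² (C(J) = (-2*(6 + J) + J)² = ((-12 - 2*J) + J)² = (-12 - J)²)
3 + o*C(-6) = 3 + 46*(12 - 6)² = 3 + 46*6² = 3 + 46*36 = 3 + 1656 = 1659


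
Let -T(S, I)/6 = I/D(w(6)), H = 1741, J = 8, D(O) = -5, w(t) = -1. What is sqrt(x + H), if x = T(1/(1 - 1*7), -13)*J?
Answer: sqrt(40405)/5 ≈ 40.202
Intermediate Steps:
T(S, I) = 6*I/5 (T(S, I) = -6*I/(-5) = -6*I*(-1)/5 = -(-6)*I/5 = 6*I/5)
x = -624/5 (x = ((6/5)*(-13))*8 = -78/5*8 = -624/5 ≈ -124.80)
sqrt(x + H) = sqrt(-624/5 + 1741) = sqrt(8081/5) = sqrt(40405)/5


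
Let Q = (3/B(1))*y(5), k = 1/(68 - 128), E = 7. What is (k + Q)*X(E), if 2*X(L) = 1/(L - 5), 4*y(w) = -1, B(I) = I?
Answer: -23/120 ≈ -0.19167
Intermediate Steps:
y(w) = -1/4 (y(w) = (1/4)*(-1) = -1/4)
k = -1/60 (k = 1/(-60) = -1/60 ≈ -0.016667)
X(L) = 1/(2*(-5 + L)) (X(L) = 1/(2*(L - 5)) = 1/(2*(-5 + L)))
Q = -3/4 (Q = (3/1)*(-1/4) = (3*1)*(-1/4) = 3*(-1/4) = -3/4 ≈ -0.75000)
(k + Q)*X(E) = (-1/60 - 3/4)*(1/(2*(-5 + 7))) = -23/(60*2) = -23/30*1/4 = -23/120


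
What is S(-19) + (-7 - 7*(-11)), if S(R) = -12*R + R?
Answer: 279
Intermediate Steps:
S(R) = -11*R
S(-19) + (-7 - 7*(-11)) = -11*(-19) + (-7 - 7*(-11)) = 209 + (-7 + 77) = 209 + 70 = 279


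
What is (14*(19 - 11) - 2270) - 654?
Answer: -2812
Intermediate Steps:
(14*(19 - 11) - 2270) - 654 = (14*8 - 2270) - 654 = (112 - 2270) - 654 = -2158 - 654 = -2812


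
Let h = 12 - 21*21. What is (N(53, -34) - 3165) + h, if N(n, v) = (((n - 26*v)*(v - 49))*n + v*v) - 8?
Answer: -4124309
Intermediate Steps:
N(n, v) = -8 + v² + n*(-49 + v)*(n - 26*v) (N(n, v) = (((n - 26*v)*(-49 + v))*n + v²) - 8 = (((-49 + v)*(n - 26*v))*n + v²) - 8 = (n*(-49 + v)*(n - 26*v) + v²) - 8 = (v² + n*(-49 + v)*(n - 26*v)) - 8 = -8 + v² + n*(-49 + v)*(n - 26*v))
h = -429 (h = 12 - 441 = -429)
(N(53, -34) - 3165) + h = ((-8 + (-34)² - 49*53² - 34*53² - 26*53*(-34)² + 1274*53*(-34)) - 3165) - 429 = ((-8 + 1156 - 49*2809 - 34*2809 - 26*53*1156 - 2295748) - 3165) - 429 = ((-8 + 1156 - 137641 - 95506 - 1592968 - 2295748) - 3165) - 429 = (-4120715 - 3165) - 429 = -4123880 - 429 = -4124309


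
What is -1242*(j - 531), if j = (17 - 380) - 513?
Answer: 1747494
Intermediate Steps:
j = -876 (j = -363 - 513 = -876)
-1242*(j - 531) = -1242*(-876 - 531) = -1242*(-1407) = 1747494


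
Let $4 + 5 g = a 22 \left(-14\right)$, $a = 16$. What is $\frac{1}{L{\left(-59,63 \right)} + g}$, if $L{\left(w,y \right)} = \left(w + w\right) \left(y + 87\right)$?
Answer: $- \frac{5}{93432} \approx -5.3515 \cdot 10^{-5}$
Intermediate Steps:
$g = - \frac{4932}{5}$ ($g = - \frac{4}{5} + \frac{16 \cdot 22 \left(-14\right)}{5} = - \frac{4}{5} + \frac{352 \left(-14\right)}{5} = - \frac{4}{5} + \frac{1}{5} \left(-4928\right) = - \frac{4}{5} - \frac{4928}{5} = - \frac{4932}{5} \approx -986.4$)
$L{\left(w,y \right)} = 2 w \left(87 + y\right)$
$\frac{1}{L{\left(-59,63 \right)} + g} = \frac{1}{2 \left(-59\right) \left(87 + 63\right) - \frac{4932}{5}} = \frac{1}{2 \left(-59\right) 150 - \frac{4932}{5}} = \frac{1}{-17700 - \frac{4932}{5}} = \frac{1}{- \frac{93432}{5}} = - \frac{5}{93432}$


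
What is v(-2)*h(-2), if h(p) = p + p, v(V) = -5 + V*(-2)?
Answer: 4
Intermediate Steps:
v(V) = -5 - 2*V
h(p) = 2*p
v(-2)*h(-2) = (-5 - 2*(-2))*(2*(-2)) = (-5 + 4)*(-4) = -1*(-4) = 4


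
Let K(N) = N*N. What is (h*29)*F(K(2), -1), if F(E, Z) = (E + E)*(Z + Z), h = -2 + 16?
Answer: -6496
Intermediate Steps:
h = 14
K(N) = N**2
F(E, Z) = 4*E*Z (F(E, Z) = (2*E)*(2*Z) = 4*E*Z)
(h*29)*F(K(2), -1) = (14*29)*(4*2**2*(-1)) = 406*(4*4*(-1)) = 406*(-16) = -6496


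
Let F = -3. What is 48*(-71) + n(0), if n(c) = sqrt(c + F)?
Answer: -3408 + I*sqrt(3) ≈ -3408.0 + 1.732*I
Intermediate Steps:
n(c) = sqrt(-3 + c) (n(c) = sqrt(c - 3) = sqrt(-3 + c))
48*(-71) + n(0) = 48*(-71) + sqrt(-3 + 0) = -3408 + sqrt(-3) = -3408 + I*sqrt(3)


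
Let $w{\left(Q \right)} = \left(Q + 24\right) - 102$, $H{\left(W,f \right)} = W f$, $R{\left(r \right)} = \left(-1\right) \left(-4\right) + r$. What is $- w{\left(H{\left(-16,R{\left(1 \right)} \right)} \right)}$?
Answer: $158$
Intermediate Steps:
$R{\left(r \right)} = 4 + r$
$w{\left(Q \right)} = -78 + Q$ ($w{\left(Q \right)} = \left(24 + Q\right) - 102 = -78 + Q$)
$- w{\left(H{\left(-16,R{\left(1 \right)} \right)} \right)} = - (-78 - 16 \left(4 + 1\right)) = - (-78 - 80) = \left(-1\right) \left(-158\right) = 158$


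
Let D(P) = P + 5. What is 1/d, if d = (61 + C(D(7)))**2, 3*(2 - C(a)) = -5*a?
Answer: 1/6889 ≈ 0.00014516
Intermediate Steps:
D(P) = 5 + P
C(a) = 2 + 5*a/3 (C(a) = 2 - (-5)*a/3 = 2 + 5*a/3)
d = 6889 (d = (61 + (2 + 5*(5 + 7)/3))**2 = (61 + (2 + (5/3)*12))**2 = (61 + (2 + 20))**2 = (61 + 22)**2 = 83**2 = 6889)
1/d = 1/6889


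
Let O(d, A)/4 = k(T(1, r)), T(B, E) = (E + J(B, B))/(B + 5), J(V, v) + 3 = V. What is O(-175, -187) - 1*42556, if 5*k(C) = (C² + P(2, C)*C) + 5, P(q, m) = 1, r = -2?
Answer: -1914848/45 ≈ -42552.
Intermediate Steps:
J(V, v) = -3 + V
T(B, E) = (-3 + B + E)/(5 + B) (T(B, E) = (E + (-3 + B))/(B + 5) = (-3 + B + E)/(5 + B))
k(C) = 1 + C/5 + C²/5 (k(C) = ((C² + 1*C) + 5)/5 = ((C² + C) + 5)/5 = ((C + C²) + 5)/5 = (5 + C + C²)/5 = 1 + C/5 + C²/5)
O(d, A) = 172/45 (O(d, A) = 4*(1 + ((-3 + 1 - 2)/(5 + 1))/5 + ((-3 + 1 - 2)/(5 + 1))²/5) = 4*(1 + (-4/6)/5 + (-4/6)²/5) = 4*(1 + ((⅙)*(-4))/5 + ((⅙)*(-4))²/5) = 4*(1 + (⅕)*(-⅔) + (-⅔)²/5) = 4*(1 - 2/15 + (⅕)*(4/9)) = 4*(1 - 2/15 + 4/45) = 4*(43/45) = 172/45)
O(-175, -187) - 1*42556 = 172/45 - 1*42556 = 172/45 - 42556 = -1914848/45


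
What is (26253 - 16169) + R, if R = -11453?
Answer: -1369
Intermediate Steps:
(26253 - 16169) + R = (26253 - 16169) - 11453 = 10084 - 11453 = -1369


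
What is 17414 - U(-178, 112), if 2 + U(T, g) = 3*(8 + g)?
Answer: 17056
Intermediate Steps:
U(T, g) = 22 + 3*g (U(T, g) = -2 + 3*(8 + g) = -2 + (24 + 3*g) = 22 + 3*g)
17414 - U(-178, 112) = 17414 - (22 + 3*112) = 17414 - (22 + 336) = 17414 - 1*358 = 17414 - 358 = 17056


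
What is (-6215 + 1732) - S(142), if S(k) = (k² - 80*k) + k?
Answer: -13429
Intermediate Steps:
S(k) = k² - 79*k
(-6215 + 1732) - S(142) = (-6215 + 1732) - 142*(-79 + 142) = -4483 - 142*63 = -4483 - 1*8946 = -4483 - 8946 = -13429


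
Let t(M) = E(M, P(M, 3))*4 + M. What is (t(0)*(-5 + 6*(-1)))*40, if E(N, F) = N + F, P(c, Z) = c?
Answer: 0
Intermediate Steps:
E(N, F) = F + N
t(M) = 9*M (t(M) = (M + M)*4 + M = (2*M)*4 + M = 8*M + M = 9*M)
(t(0)*(-5 + 6*(-1)))*40 = ((9*0)*(-5 + 6*(-1)))*40 = (0*(-5 - 6))*40 = (0*(-11))*40 = 0*40 = 0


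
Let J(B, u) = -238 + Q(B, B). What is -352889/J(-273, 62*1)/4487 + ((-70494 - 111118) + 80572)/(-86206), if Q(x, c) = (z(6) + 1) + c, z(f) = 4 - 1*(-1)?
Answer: 129685610767/97668596305 ≈ 1.3278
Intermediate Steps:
z(f) = 5 (z(f) = 4 + 1 = 5)
Q(x, c) = 6 + c (Q(x, c) = (5 + 1) + c = 6 + c)
J(B, u) = -232 + B (J(B, u) = -238 + (6 + B) = -232 + B)
-352889/J(-273, 62*1)/4487 + ((-70494 - 111118) + 80572)/(-86206) = -352889/(-232 - 273)/4487 + ((-70494 - 111118) + 80572)/(-86206) = -352889/(-505)*(1/4487) + (-181612 + 80572)*(-1/86206) = -352889*(-1/505)*(1/4487) - 101040*(-1/86206) = (352889/505)*(1/4487) + 50520/43103 = 352889/2265935 + 50520/43103 = 129685610767/97668596305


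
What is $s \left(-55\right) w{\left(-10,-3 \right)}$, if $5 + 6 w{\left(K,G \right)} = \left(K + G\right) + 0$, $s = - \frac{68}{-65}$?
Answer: $\frac{2244}{13} \approx 172.62$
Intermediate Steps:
$s = \frac{68}{65}$ ($s = \left(-68\right) \left(- \frac{1}{65}\right) = \frac{68}{65} \approx 1.0462$)
$w{\left(K,G \right)} = - \frac{5}{6} + \frac{G}{6} + \frac{K}{6}$ ($w{\left(K,G \right)} = - \frac{5}{6} + \frac{\left(K + G\right) + 0}{6} = - \frac{5}{6} + \frac{\left(G + K\right) + 0}{6} = - \frac{5}{6} + \frac{G + K}{6} = - \frac{5}{6} + \left(\frac{G}{6} + \frac{K}{6}\right) = - \frac{5}{6} + \frac{G}{6} + \frac{K}{6}$)
$s \left(-55\right) w{\left(-10,-3 \right)} = \frac{68}{65} \left(-55\right) \left(- \frac{5}{6} + \frac{1}{6} \left(-3\right) + \frac{1}{6} \left(-10\right)\right) = - \frac{748 \left(- \frac{5}{6} - \frac{1}{2} - \frac{5}{3}\right)}{13} = \left(- \frac{748}{13}\right) \left(-3\right) = \frac{2244}{13}$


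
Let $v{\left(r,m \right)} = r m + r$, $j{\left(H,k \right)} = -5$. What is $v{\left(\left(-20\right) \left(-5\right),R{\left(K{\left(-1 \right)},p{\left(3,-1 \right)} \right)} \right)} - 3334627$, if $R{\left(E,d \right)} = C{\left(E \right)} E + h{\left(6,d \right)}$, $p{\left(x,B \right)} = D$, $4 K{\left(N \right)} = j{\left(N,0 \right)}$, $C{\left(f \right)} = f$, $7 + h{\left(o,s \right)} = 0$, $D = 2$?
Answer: $- \frac{13340283}{4} \approx -3.3351 \cdot 10^{6}$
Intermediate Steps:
$h{\left(o,s \right)} = -7$ ($h{\left(o,s \right)} = -7 + 0 = -7$)
$K{\left(N \right)} = - \frac{5}{4}$ ($K{\left(N \right)} = \frac{1}{4} \left(-5\right) = - \frac{5}{4}$)
$p{\left(x,B \right)} = 2$
$R{\left(E,d \right)} = -7 + E^{2}$ ($R{\left(E,d \right)} = E E - 7 = E^{2} - 7 = -7 + E^{2}$)
$v{\left(r,m \right)} = r + m r$ ($v{\left(r,m \right)} = m r + r = r + m r$)
$v{\left(\left(-20\right) \left(-5\right),R{\left(K{\left(-1 \right)},p{\left(3,-1 \right)} \right)} \right)} - 3334627 = \left(-20\right) \left(-5\right) \left(1 - \left(7 - \left(- \frac{5}{4}\right)^{2}\right)\right) - 3334627 = 100 \left(1 + \left(-7 + \frac{25}{16}\right)\right) - 3334627 = 100 \left(1 - \frac{87}{16}\right) - 3334627 = 100 \left(- \frac{71}{16}\right) - 3334627 = - \frac{1775}{4} - 3334627 = - \frac{13340283}{4}$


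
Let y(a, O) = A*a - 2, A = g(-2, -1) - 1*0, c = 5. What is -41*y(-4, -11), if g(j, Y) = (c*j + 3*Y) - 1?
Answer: -2214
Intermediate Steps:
g(j, Y) = -1 + 3*Y + 5*j (g(j, Y) = (5*j + 3*Y) - 1 = (3*Y + 5*j) - 1 = -1 + 3*Y + 5*j)
A = -14 (A = (-1 + 3*(-1) + 5*(-2)) - 1*0 = (-1 - 3 - 10) + 0 = -14 + 0 = -14)
y(a, O) = -2 - 14*a (y(a, O) = -14*a - 2 = -2 - 14*a)
-41*y(-4, -11) = -41*(-2 - 14*(-4)) = -41*(-2 + 56) = -41*54 = -2214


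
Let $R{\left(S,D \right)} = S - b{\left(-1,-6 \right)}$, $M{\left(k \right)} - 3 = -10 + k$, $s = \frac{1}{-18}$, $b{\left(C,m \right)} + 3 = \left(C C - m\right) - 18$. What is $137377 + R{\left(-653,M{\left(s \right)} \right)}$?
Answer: $136738$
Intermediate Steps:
$b{\left(C,m \right)} = -21 + C^{2} - m$ ($b{\left(C,m \right)} = -3 - \left(18 + m - C C\right) = -3 - \left(18 + m - C^{2}\right) = -21 + C^{2} - m$)
$s = - \frac{1}{18} \approx -0.055556$
$M{\left(k \right)} = -7 + k$ ($M{\left(k \right)} = 3 + \left(-10 + k\right) = -7 + k$)
$R{\left(S,D \right)} = 14 + S$ ($R{\left(S,D \right)} = S - \left(-21 + \left(-1\right)^{2} - -6\right) = S - \left(-21 + 1 + 6\right) = S - -14 = S + 14 = 14 + S$)
$137377 + R{\left(-653,M{\left(s \right)} \right)} = 137377 + \left(14 - 653\right) = 137377 - 639 = 136738$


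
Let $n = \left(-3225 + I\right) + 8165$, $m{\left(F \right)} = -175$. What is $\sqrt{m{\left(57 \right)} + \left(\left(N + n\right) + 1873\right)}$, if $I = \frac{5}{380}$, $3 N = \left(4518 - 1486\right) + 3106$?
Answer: $\frac{\sqrt{12539715}}{38} \approx 93.188$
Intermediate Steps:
$N = 2046$ ($N = \frac{\left(4518 - 1486\right) + 3106}{3} = \frac{3032 + 3106}{3} = \frac{1}{3} \cdot 6138 = 2046$)
$I = \frac{1}{76}$ ($I = 5 \cdot \frac{1}{380} = \frac{1}{76} \approx 0.013158$)
$n = \frac{375441}{76}$ ($n = \left(-3225 + \frac{1}{76}\right) + 8165 = - \frac{245099}{76} + 8165 = \frac{375441}{76} \approx 4940.0$)
$\sqrt{m{\left(57 \right)} + \left(\left(N + n\right) + 1873\right)} = \sqrt{-175 + \left(\left(2046 + \frac{375441}{76}\right) + 1873\right)} = \sqrt{-175 + \left(\frac{530937}{76} + 1873\right)} = \sqrt{-175 + \frac{673285}{76}} = \sqrt{\frac{659985}{76}} = \frac{\sqrt{12539715}}{38}$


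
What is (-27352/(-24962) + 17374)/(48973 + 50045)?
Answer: 36143095/205973943 ≈ 0.17547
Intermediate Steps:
(-27352/(-24962) + 17374)/(48973 + 50045) = (-27352*(-1/24962) + 17374)/99018 = (13676/12481 + 17374)*(1/99018) = (216858570/12481)*(1/99018) = 36143095/205973943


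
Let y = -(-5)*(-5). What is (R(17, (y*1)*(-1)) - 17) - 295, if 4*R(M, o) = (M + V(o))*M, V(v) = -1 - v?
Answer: -1401/4 ≈ -350.25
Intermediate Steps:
y = -25 (y = -1*25 = -25)
R(M, o) = M*(-1 + M - o)/4 (R(M, o) = ((M + (-1 - o))*M)/4 = ((-1 + M - o)*M)/4 = (M*(-1 + M - o))/4 = M*(-1 + M - o)/4)
(R(17, (y*1)*(-1)) - 17) - 295 = ((1/4)*17*(-1 + 17 - (-25*1)*(-1)) - 17) - 295 = ((1/4)*17*(-1 + 17 - (-25)*(-1)) - 17) - 295 = ((1/4)*17*(-1 + 17 - 1*25) - 17) - 295 = ((1/4)*17*(-1 + 17 - 25) - 17) - 295 = ((1/4)*17*(-9) - 17) - 295 = (-153/4 - 17) - 295 = -221/4 - 295 = -1401/4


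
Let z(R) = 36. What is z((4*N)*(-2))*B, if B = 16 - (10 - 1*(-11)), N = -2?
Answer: -180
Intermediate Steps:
B = -5 (B = 16 - (10 + 11) = 16 - 1*21 = 16 - 21 = -5)
z((4*N)*(-2))*B = 36*(-5) = -180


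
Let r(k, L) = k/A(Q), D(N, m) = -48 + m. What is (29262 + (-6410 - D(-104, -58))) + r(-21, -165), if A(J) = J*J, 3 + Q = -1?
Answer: 367307/16 ≈ 22957.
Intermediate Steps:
Q = -4 (Q = -3 - 1 = -4)
A(J) = J²
r(k, L) = k/16 (r(k, L) = k/((-4)²) = k/16)
(29262 + (-6410 - D(-104, -58))) + r(-21, -165) = (29262 + (-6410 - (-48 - 58))) + (1/16)*(-21) = (29262 + (-6410 - 1*(-106))) - 21/16 = (29262 + (-6410 + 106)) - 21/16 = (29262 - 6304) - 21/16 = 22958 - 21/16 = 367307/16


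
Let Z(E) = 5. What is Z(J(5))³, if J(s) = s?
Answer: 125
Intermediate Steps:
Z(J(5))³ = 5³ = 125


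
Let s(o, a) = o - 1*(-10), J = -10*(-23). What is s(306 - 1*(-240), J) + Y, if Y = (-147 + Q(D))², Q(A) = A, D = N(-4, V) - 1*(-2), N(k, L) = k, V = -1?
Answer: 22757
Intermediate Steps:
D = -2 (D = -4 - 1*(-2) = -4 + 2 = -2)
J = 230
s(o, a) = 10 + o (s(o, a) = o + 10 = 10 + o)
Y = 22201 (Y = (-147 - 2)² = (-149)² = 22201)
s(306 - 1*(-240), J) + Y = (10 + (306 - 1*(-240))) + 22201 = (10 + (306 + 240)) + 22201 = (10 + 546) + 22201 = 556 + 22201 = 22757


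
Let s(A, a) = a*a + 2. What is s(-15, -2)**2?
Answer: 36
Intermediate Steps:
s(A, a) = 2 + a**2 (s(A, a) = a**2 + 2 = 2 + a**2)
s(-15, -2)**2 = (2 + (-2)**2)**2 = (2 + 4)**2 = 6**2 = 36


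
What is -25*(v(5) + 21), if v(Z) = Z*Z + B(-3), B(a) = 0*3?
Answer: -1150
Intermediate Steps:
B(a) = 0
v(Z) = Z² (v(Z) = Z*Z + 0 = Z² + 0 = Z²)
-25*(v(5) + 21) = -25*(5² + 21) = -25*(25 + 21) = -25*46 = -1150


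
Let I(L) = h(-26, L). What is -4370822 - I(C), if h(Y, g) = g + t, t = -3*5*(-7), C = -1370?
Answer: -4369557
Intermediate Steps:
t = 105 (t = -15*(-7) = 105)
h(Y, g) = 105 + g (h(Y, g) = g + 105 = 105 + g)
I(L) = 105 + L
-4370822 - I(C) = -4370822 - (105 - 1370) = -4370822 - 1*(-1265) = -4370822 + 1265 = -4369557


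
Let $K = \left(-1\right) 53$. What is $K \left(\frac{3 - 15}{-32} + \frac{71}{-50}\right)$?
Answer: $\frac{11077}{200} \approx 55.385$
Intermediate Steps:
$K = -53$
$K \left(\frac{3 - 15}{-32} + \frac{71}{-50}\right) = - 53 \left(\frac{3 - 15}{-32} + \frac{71}{-50}\right) = - 53 \left(\left(-12\right) \left(- \frac{1}{32}\right) + 71 \left(- \frac{1}{50}\right)\right) = - 53 \left(\frac{3}{8} - \frac{71}{50}\right) = \left(-53\right) \left(- \frac{209}{200}\right) = \frac{11077}{200}$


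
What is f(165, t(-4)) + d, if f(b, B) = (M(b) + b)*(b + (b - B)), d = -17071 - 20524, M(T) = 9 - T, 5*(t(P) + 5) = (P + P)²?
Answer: -173476/5 ≈ -34695.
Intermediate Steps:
t(P) = -5 + 4*P²/5 (t(P) = -5 + (P + P)²/5 = -5 + (2*P)²/5 = -5 + (4*P²)/5 = -5 + 4*P²/5)
d = -37595
f(b, B) = -9*B + 18*b (f(b, B) = ((9 - b) + b)*(b + (b - B)) = 9*(-B + 2*b) = -9*B + 18*b)
f(165, t(-4)) + d = (-9*(-5 + (⅘)*(-4)²) + 18*165) - 37595 = (-9*(-5 + (⅘)*16) + 2970) - 37595 = (-9*(-5 + 64/5) + 2970) - 37595 = (-9*39/5 + 2970) - 37595 = (-351/5 + 2970) - 37595 = 14499/5 - 37595 = -173476/5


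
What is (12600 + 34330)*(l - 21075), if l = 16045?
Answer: -236057900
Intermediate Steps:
(12600 + 34330)*(l - 21075) = (12600 + 34330)*(16045 - 21075) = 46930*(-5030) = -236057900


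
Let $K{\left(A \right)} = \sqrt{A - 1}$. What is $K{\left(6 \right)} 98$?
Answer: $98 \sqrt{5} \approx 219.13$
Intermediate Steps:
$K{\left(A \right)} = \sqrt{-1 + A}$
$K{\left(6 \right)} 98 = \sqrt{-1 + 6} \cdot 98 = \sqrt{5} \cdot 98 = 98 \sqrt{5}$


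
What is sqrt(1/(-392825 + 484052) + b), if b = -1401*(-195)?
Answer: sqrt(2273628650786382)/91227 ≈ 522.68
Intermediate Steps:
b = 273195
sqrt(1/(-392825 + 484052) + b) = sqrt(1/(-392825 + 484052) + 273195) = sqrt(1/91227 + 273195) = sqrt(24922760266/91227) = sqrt(2273628650786382)/91227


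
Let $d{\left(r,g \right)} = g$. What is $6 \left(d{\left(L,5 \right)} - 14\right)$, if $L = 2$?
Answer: $-54$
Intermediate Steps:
$6 \left(d{\left(L,5 \right)} - 14\right) = 6 \left(5 - 14\right) = 6 \left(-9\right) = -54$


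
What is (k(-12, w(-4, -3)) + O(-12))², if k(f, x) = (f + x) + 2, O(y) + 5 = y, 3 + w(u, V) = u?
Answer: 1156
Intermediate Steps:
w(u, V) = -3 + u
O(y) = -5 + y
k(f, x) = 2 + f + x
(k(-12, w(-4, -3)) + O(-12))² = ((2 - 12 + (-3 - 4)) + (-5 - 12))² = ((2 - 12 - 7) - 17)² = (-17 - 17)² = (-34)² = 1156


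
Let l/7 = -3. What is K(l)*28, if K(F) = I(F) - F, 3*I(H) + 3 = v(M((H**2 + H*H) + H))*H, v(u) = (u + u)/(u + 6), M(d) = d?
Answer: 49336/289 ≈ 170.71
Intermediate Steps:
l = -21 (l = 7*(-3) = -21)
v(u) = 2*u/(6 + u) (v(u) = (2*u)/(6 + u) = 2*u/(6 + u))
I(H) = -1 + 2*H*(H + 2*H**2)/(3*(6 + H + 2*H**2)) (I(H) = -1 + ((2*((H**2 + H*H) + H)/(6 + ((H**2 + H*H) + H)))*H)/3 = -1 + ((2*((H**2 + H**2) + H)/(6 + ((H**2 + H**2) + H)))*H)/3 = -1 + ((2*(2*H**2 + H)/(6 + (2*H**2 + H)))*H)/3 = -1 + ((2*(H + 2*H**2)/(6 + (H + 2*H**2)))*H)/3 = -1 + ((2*(H + 2*H**2)/(6 + H + 2*H**2))*H)/3 = -1 + (2*H*(H + 2*H**2)/(6 + H + 2*H**2))/3 = -1 + 2*H*(H + 2*H**2)/(3*(6 + H + 2*H**2)))
K(F) = -F + (-18 - 4*F**2 - 3*F + 4*F**3)/(3*(6 + F + 2*F**2)) (K(F) = (-18 - 4*F**2 - 3*F + 4*F**3)/(3*(6 + F + 2*F**2)) - F = -F + (-18 - 4*F**2 - 3*F + 4*F**3)/(3*(6 + F + 2*F**2)))
K(l)*28 = ((-18 - 21*(-21) - 7*(-21)**2 - 2*(-21)**3)/(3*(6 - 21 + 2*(-21)**2)))*28 = ((-18 + 441 - 7*441 - 2*(-9261))/(3*(6 - 21 + 2*441)))*28 = ((-18 + 441 - 3087 + 18522)/(3*(6 - 21 + 882)))*28 = ((1/3)*15858/867)*28 = ((1/3)*(1/867)*15858)*28 = (1762/289)*28 = 49336/289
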